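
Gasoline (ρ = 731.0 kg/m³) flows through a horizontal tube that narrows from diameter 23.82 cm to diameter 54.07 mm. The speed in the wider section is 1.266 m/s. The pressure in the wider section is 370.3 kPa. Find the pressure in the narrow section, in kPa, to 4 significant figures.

P₂ = 150.2 kPa

The volume flow rate is constant, so v₂ = (A₁/A₂)v₁ = (445.6/22.96)·1.266 = 24.57 m/s.
Along the horizontal streamline, P + ½ρv² is constant.
P₂ = P₁ − ½ρ(v₂² − v₁²) = 370300 − ½·731.0·(24.57² − 1.266²) = 370300 − 220100 = 150200 Pa.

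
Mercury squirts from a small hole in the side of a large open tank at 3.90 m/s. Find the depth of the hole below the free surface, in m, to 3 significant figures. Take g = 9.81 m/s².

h ≈ 0.775 m

Torricelli: v = √(2gh), so h = v²/(2g).
h = 3.90²/(2·9.81) = 15.2/19.62 = 0.775 m.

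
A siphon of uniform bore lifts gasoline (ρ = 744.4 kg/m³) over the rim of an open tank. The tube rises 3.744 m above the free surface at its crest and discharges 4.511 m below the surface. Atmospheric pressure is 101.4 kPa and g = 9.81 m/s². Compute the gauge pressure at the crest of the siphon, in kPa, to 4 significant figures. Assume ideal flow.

P_gauge ≈ -60.28 kPa

Bernoulli surface→outlet gives ½v² = g·h_out, so v = √(2·9.81·4.511) = 9.408 m/s.
Continuity keeps v the same throughout the tube; from surface to crest, P_atm + 0 = P_top + ½ρv² + ρg·h_top.
P_top = 101400 − ½·744.4·9.408² − 744.4·9.81·3.744 = 41120 Pa. So P_gauge = P_top − P_atm = -60280 Pa.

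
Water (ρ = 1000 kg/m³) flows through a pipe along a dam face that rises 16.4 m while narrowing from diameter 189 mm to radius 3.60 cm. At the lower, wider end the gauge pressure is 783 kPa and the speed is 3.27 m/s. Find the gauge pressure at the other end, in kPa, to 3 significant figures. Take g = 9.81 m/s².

Continuity gives A₁v₁ = A₂v₂, so v₂ = (281 cm²)/(40.7 cm²) × 3.27 m/s = 22.5 m/s.
Applying Bernoulli between the two ends and solving for P₂: P₂ = P₁ + ½ρ(v₁² − v₂²) − ρgΔh.
P₂ = 783000 + ½·1000·(3.27² − 22.5²) − 1000·9.81·(+16.4) = 783000 + (-249000) − (161000) = 374000 Pa.

374 kPa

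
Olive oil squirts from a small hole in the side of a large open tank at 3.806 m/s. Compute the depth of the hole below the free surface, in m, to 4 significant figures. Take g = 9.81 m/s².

h ≈ 0.7383 m

For a small hole in a large open tank, ½v² = gh, giving h = v²/(2g).
h = 3.806²/(2·9.81) = 14.49/19.62 = 0.7383 m.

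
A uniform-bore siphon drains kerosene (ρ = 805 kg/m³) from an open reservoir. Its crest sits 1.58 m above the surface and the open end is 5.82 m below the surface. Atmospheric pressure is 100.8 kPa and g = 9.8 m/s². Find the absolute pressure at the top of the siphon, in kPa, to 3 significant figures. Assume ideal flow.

P_top = 42.4 kPa

The outlet speed comes from Torricelli: v = √(2g·5.82) = 10.7 m/s.
Continuity keeps v the same throughout the tube; from surface to crest, P_atm + 0 = P_top + ½ρv² + ρg·h_top.
P_top = 100800 − ½·805·10.7² − 805·9.8·1.58 = 42400 Pa.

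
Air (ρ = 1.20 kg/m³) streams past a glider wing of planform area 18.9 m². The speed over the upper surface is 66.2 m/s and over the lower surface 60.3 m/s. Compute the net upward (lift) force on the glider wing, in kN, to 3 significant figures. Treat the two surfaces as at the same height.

From P + ½ρv² = const at equal height, P_low − P_up = ½ρ(v_up² − v_low²).
ΔP = ½·1.20·(66.2² − 60.3²) = 448 Pa.
Lift = ΔP · A = 448 × 18.9 = 8460 N.

F = 8.46 kN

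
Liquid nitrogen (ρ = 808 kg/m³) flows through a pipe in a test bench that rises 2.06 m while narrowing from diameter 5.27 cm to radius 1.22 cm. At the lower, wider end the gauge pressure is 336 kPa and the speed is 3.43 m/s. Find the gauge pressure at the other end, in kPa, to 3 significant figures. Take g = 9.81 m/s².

P₂ ≈ 221 kPa

Continuity gives A₁v₁ = A₂v₂, so v₂ = (21.8 cm²)/(4.68 cm²) × 3.43 m/s = 16.0 m/s.
Bernoulli: P₁ + ½ρv₁² + ρg h₁ = P₂ + ½ρv₂² + ρg h₂, so P₂ = P₁ + ½ρ(v₁² − v₂²) − ρg(h₂ − h₁).
P₂ = 336000 + ½·808·(3.43² − 16.0²) − 808·9.81·(+2.06) = 336000 + (-98700) − (16300) = 221000 Pa.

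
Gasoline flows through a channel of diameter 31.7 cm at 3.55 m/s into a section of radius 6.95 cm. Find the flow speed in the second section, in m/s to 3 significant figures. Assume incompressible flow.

v₂ ≈ 18.5 m/s

Mass conservation (A₁v₁ = A₂v₂) gives v₂ = 3.55 × 789/152 = 18.5 m/s.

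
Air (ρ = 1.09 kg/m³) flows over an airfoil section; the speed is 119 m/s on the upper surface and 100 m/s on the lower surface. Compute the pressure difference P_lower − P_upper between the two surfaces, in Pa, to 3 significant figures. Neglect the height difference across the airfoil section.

The pressure is lower where the speed is higher: ΔP = ½ρ(v_up² − v_low²).
ΔP = ½·1.09·(119² − 100²) = 2270 Pa.

ΔP ≈ 2270 Pa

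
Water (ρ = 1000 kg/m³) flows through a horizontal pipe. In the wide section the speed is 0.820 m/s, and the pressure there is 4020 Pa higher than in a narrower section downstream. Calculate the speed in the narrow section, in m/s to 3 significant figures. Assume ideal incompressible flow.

v₂ ≈ 2.95 m/s

Horizontal Bernoulli: P₁ + ½ρv₁² = P₂ + ½ρv₂², so v₂² = v₁² + 2(P₁ − P₂)/ρ.
v₂ = √(0.820² + 2·4020/1000) = √(0.672 + 8.04) = 2.95 m/s.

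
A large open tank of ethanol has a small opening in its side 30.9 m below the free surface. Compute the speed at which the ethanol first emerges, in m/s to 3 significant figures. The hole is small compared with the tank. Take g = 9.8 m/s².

v ≈ 24.6 m/s

The surface is effectively still and both ends are open, so ½v² = gh and v = √(2·9.8·30.9) = 24.6 m/s.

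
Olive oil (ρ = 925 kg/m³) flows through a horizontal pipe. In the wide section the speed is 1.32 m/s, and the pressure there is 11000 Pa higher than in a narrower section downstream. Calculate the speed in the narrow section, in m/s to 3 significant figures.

Along the level pipe P + ½ρv² is conserved, hence v₂² = v₁² + 2(P₁ − P₂)/ρ.
v₂ = √(1.32² + 2·11000/925) = √(1.74 + 23.8) = 5.05 m/s.

v₂ ≈ 5.05 m/s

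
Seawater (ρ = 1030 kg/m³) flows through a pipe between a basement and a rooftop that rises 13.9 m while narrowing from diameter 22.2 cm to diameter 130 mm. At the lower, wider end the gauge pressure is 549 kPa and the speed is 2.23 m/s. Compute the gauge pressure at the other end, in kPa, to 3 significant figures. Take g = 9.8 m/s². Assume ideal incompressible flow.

The volume flow rate is constant, so v₂ = (A₁/A₂)v₁ = (387/133)·2.23 = 6.50 m/s.
Energy conservation along the streamline gives P₂ = P₁ − ½ρ(v₂² − v₁²) − ρg(h₂ − h₁).
P₂ = 549000 + ½·1030·(2.23² − 6.50²) − 1030·9.8·(+13.9) = 549000 + (-19200) − (140000) = 389000 Pa.

P₂ = 389 kPa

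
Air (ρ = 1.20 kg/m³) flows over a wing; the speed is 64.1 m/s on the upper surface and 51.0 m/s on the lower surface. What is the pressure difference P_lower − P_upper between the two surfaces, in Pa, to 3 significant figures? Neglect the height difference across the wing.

ΔP = 905 Pa

With negligible Δh, P + ½ρv² is constant, so P_low − P_up = ½ρ(v_up² − v_low²).
ΔP = ½·1.20·(64.1² − 51.0²) = 905 Pa.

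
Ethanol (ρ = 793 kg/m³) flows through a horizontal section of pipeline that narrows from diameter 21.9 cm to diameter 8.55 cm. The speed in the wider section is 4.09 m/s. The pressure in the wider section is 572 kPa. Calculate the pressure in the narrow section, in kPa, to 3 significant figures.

P₂ = 293 kPa

Continuity gives A₁v₁ = A₂v₂, so v₂ = (377 cm²)/(57.4 cm²) × 4.09 m/s = 26.8 m/s.
With no height change, Bernoulli's equation is P₁ + ½ρv₁² = P₂ + ½ρv₂².
P₂ = P₁ − ½ρ(v₂² − v₁²) = 572000 − ½·793·(26.8² − 4.09²) = 572000 − 279000 = 293000 Pa.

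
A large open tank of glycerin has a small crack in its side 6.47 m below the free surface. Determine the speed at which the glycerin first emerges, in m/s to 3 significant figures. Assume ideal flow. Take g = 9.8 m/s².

Torricelli's result v = √(2gh) gives v = √(2·9.8·6.47) = 11.3 m/s.

11.3 m/s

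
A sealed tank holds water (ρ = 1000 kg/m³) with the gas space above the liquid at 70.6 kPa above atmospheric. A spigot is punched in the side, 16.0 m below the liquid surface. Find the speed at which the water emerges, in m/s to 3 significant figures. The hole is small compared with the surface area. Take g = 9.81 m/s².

Take point 1 at the surface (v₁ ≈ 0) and point 2 at the hole (at atmospheric pressure). Bernoulli: P₁ + ρg h = P_atm + ½ρv₂².
With P₁ − P_atm = 70600 Pa, v₂ = √(2gh + 2ΔP/ρ) = √(2·9.81·16.0 + 2·70600/1000) = 21.3 m/s.

v ≈ 21.3 m/s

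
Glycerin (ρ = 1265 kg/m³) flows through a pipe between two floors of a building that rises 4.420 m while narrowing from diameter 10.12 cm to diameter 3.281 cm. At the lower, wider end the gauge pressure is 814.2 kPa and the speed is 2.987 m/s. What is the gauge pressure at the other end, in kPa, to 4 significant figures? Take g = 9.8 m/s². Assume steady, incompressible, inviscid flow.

P₂ ≈ 254.3 kPa

Continuity gives A₁v₁ = A₂v₂, so v₂ = (80.44 cm²)/(8.455 cm²) × 2.987 m/s = 28.42 m/s.
Applying Bernoulli between the two ends and solving for P₂: P₂ = P₁ + ½ρ(v₁² − v₂²) − ρgΔh.
P₂ = 814200 + ½·1265·(2.987² − 28.42²) − 1265·9.8·(+4.420) = 814200 + (-505100) − (54790) = 254300 Pa.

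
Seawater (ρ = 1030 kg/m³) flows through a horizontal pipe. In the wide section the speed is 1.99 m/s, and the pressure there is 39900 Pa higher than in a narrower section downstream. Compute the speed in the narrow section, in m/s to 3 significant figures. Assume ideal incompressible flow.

Horizontal Bernoulli: P₁ + ½ρv₁² = P₂ + ½ρv₂², so v₂² = v₁² + 2(P₁ − P₂)/ρ.
v₂ = √(1.99² + 2·39900/1030) = √(3.96 + 77.5) = 9.02 m/s.

v₂ = 9.02 m/s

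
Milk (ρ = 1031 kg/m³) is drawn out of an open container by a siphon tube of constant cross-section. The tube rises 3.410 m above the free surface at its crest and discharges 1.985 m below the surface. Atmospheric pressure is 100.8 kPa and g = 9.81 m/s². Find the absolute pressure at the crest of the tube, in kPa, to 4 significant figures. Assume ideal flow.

Bernoulli surface→outlet gives ½v² = g·h_out, so v = √(2·9.81·1.985) = 6.241 m/s.
The bore is uniform, so the speed at the crest is the same v. Bernoulli surface→crest: P_atm = P_top + ½ρv² + ρg·h_top.
P_top = 100800 − ½·1031·6.241² − 1031·9.81·3.410 = 46230 Pa.

P_top ≈ 46.23 kPa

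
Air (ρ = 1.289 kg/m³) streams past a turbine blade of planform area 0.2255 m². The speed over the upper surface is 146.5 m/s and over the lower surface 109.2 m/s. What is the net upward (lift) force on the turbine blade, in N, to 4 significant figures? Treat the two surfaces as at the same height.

1386 N

With equal heights on the two surfaces, Bernoulli gives P_lower − P_upper = ½ρ(v_upper² − v_lower²).
ΔP = ½·1.289·(146.5² − 109.2²) = 6147 Pa.
Lift = ΔP · A = 6147 × 0.2255 = 1386 N.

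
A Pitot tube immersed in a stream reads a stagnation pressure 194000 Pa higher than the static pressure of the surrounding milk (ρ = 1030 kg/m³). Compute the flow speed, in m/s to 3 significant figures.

v ≈ 19.4 m/s

The dynamic pressure equals the rise in static pressure at the stagnation point: ΔP = ½ρv².
v = √(2ΔP/ρ) = √(2·194000/1030) = 19.4 m/s.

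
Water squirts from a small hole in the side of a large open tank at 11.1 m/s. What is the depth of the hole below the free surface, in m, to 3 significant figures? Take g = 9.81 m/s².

h ≈ 6.28 m

Inverting v = √(2gh) gives h = v² / 2g.
h = 11.1²/(2·9.81) = 123/19.62 = 6.28 m.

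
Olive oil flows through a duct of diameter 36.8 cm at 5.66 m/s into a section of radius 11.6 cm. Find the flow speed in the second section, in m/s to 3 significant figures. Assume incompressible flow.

Mass conservation (A₁v₁ = A₂v₂) gives v₂ = 5.66 × 1060/423 = 14.2 m/s.

v₂ ≈ 14.2 m/s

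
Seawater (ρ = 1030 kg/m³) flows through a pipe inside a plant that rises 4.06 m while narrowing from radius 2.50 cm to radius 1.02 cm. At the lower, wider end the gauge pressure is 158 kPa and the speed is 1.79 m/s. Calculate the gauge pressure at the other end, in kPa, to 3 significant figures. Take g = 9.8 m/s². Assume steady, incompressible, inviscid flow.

59.1 kPa

By continuity, v₂ = v₁·A₁/A₂ = 1.79·(19.6/3.27) = 10.8 m/s.
Bernoulli: P₁ + ½ρv₁² + ρg h₁ = P₂ + ½ρv₂² + ρg h₂, so P₂ = P₁ + ½ρ(v₁² − v₂²) − ρg(h₂ − h₁).
P₂ = 158000 + ½·1030·(1.79² − 10.8²) − 1030·9.8·(+4.06) = 158000 + (-57900) − (41000) = 59100 Pa.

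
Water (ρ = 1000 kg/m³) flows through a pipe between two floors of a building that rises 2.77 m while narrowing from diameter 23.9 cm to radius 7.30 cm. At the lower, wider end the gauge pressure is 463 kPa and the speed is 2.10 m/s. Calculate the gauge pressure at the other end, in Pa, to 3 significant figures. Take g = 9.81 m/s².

The volume flow rate is constant, so v₂ = (A₁/A₂)v₁ = (449/167)·2.10 = 5.63 m/s.
Applying Bernoulli between the two ends and solving for P₂: P₂ = P₁ + ½ρ(v₁² − v₂²) − ρgΔh.
P₂ = 463000 + ½·1000·(2.10² − 5.63²) − 1000·9.81·(+2.77) = 463000 + (-13600) − (27200) = 422000 Pa.

P₂ ≈ 422000 Pa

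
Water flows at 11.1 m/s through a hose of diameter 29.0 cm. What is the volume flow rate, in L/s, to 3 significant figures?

Q = A·v = 0.0661 m² × 11.1 m/s = 0.733 m³/s.
Converting: 0.733 m³/s × 1000 = 733 L/s.

Q = 733 L/s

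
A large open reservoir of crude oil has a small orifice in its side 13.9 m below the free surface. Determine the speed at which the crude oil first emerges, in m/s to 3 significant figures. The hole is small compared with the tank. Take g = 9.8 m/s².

Bernoulli from surface to hole (P equal, v_surface ≈ 0): v = √(2gh) = √(2×9.8×13.9) = 16.5 m/s.

v = 16.5 m/s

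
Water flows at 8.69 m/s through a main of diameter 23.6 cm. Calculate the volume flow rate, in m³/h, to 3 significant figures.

Q = A·v = 0.0437 m² × 8.69 m/s = 0.380 m³/s.
Converting: 0.380 m³/s × 3600 = 1370 m³/h.

1370 m³/h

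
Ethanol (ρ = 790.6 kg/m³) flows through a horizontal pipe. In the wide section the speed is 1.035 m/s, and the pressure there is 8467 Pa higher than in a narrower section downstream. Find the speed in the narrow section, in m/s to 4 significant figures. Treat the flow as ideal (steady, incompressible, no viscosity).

4.742 m/s

Along the level pipe P + ½ρv² is conserved, hence v₂² = v₁² + 2(P₁ − P₂)/ρ.
v₂ = √(1.035² + 2·8467/790.6) = √(1.071 + 21.42) = 4.742 m/s.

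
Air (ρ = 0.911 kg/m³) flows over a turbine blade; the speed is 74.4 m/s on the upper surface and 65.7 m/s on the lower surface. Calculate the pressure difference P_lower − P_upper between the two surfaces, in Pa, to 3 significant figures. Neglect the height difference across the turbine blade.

The pressure is lower where the speed is higher: ΔP = ½ρ(v_up² − v_low²).
ΔP = ½·0.911·(74.4² − 65.7²) = 555 Pa.

ΔP ≈ 555 Pa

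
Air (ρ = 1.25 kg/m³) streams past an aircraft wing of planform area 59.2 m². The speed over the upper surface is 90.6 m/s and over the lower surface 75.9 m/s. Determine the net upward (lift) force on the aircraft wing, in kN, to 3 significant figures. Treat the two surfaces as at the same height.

The faster flow above has the lower pressure; Bernoulli (same height) gives ΔP = ½ρ(v_up² − v_low²).
ΔP = ½·1.25·(90.6² − 75.9²) = 1530 Pa.
Lift = ΔP · A = 1530 × 59.2 = 90600 N.

F ≈ 90.6 kN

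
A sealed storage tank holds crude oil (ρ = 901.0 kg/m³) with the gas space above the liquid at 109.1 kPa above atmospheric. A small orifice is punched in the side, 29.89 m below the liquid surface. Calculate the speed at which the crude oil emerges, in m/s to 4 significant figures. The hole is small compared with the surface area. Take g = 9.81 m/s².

Take point 1 at the surface (v₁ ≈ 0) and point 2 at the hole (at atmospheric pressure). Bernoulli: P₁ + ρg h = P_atm + ½ρv₂².
With P₁ − P_atm = 109100 Pa, v₂ = √(2gh + 2ΔP/ρ) = √(2·9.81·29.89 + 2·109100/901.0) = 28.79 m/s.

v ≈ 28.79 m/s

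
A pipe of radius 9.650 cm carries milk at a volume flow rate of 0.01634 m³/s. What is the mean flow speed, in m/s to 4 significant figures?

0.5585 m/s

Q = 0.01634 m³/s = 0.01634 m³/s.
v = Q/A = 0.01634 / 0.02926 = 0.5585 m/s.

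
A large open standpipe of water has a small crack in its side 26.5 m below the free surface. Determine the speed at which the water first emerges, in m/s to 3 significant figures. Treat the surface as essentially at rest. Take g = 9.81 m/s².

v ≈ 22.8 m/s

Torricelli's result v = √(2gh) gives v = √(2·9.81·26.5) = 22.8 m/s.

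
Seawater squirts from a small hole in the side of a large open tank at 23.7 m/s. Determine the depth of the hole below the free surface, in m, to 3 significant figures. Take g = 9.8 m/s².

h ≈ 28.7 m

Torricelli: v = √(2gh), so h = v²/(2g).
h = 23.7²/(2·9.8) = 562/19.60 = 28.7 m.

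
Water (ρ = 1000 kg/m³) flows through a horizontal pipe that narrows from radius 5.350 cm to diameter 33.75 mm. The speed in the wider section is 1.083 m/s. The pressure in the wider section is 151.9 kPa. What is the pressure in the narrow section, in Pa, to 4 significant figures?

Continuity gives A₁v₁ = A₂v₂, so v₂ = (89.92 cm²)/(8.946 cm²) × 1.083 m/s = 10.89 m/s.
The pipe is horizontal, so Bernoulli reduces to P₁ + ½ρv₁² = P₂ + ½ρv₂².
P₂ = P₁ − ½ρ(v₂² − v₁²) = 151900 − ½·1000·(10.89² − 1.083²) = 151900 − 58660 = 93240 Pa.

P₂ ≈ 93240 Pa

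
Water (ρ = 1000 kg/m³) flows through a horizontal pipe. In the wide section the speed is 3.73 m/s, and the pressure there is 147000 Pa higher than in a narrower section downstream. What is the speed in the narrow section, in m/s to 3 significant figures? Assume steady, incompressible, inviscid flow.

v₂ ≈ 17.5 m/s

With h₁ = h₂, rearranging Bernoulli gives v₂ = √(v₁² + 2ΔP/ρ).
v₂ = √(3.73² + 2·147000/1000) = √(13.9 + 294) = 17.5 m/s.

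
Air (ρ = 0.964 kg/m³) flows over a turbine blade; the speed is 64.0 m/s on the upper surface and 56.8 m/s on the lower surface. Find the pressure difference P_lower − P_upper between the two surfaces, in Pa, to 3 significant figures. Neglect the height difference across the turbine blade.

ΔP = 419 Pa

With negligible Δh, P + ½ρv² is constant, so P_low − P_up = ½ρ(v_up² − v_low²).
ΔP = ½·0.964·(64.0² − 56.8²) = 419 Pa.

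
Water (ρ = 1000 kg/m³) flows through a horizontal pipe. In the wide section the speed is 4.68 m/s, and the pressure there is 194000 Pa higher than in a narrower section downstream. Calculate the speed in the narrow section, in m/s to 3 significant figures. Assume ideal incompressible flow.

v₂ = 20.2 m/s

With h₁ = h₂, rearranging Bernoulli gives v₂ = √(v₁² + 2ΔP/ρ).
v₂ = √(4.68² + 2·194000/1000) = √(21.9 + 388) = 20.2 m/s.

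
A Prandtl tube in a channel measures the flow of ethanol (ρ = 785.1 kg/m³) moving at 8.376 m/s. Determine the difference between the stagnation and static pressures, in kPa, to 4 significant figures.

Bernoulli between the free stream and the stagnation point: ½ρv² = P_stag − P_static.
ΔP = ½·785.1·8.376² = 27540 Pa.

ΔP = 27.54 kPa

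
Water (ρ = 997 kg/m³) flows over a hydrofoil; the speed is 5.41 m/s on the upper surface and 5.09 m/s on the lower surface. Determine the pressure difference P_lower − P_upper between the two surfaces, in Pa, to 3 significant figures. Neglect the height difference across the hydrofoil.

1670 Pa

With negligible Δh, P + ½ρv² is constant, so P_low − P_up = ½ρ(v_up² − v_low²).
ΔP = ½·997·(5.41² − 5.09²) = 1670 Pa.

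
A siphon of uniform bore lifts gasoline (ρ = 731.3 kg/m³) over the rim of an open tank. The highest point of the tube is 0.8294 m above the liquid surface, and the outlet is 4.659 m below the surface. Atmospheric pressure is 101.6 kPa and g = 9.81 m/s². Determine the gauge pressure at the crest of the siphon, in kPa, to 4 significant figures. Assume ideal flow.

P_gauge ≈ -39.37 kPa

The outlet speed comes from Torricelli: v = √(2g·4.659) = 9.561 m/s.
With constant cross-section the crest speed equals v; applying Bernoulli from the surface up to the crest, P_top = P_atm − ½ρv² − ρg·h_top.
P_top = 101600 − ½·731.3·9.561² − 731.3·9.81·0.8294 = 62230 Pa. So P_gauge = P_top − P_atm = -39370 Pa.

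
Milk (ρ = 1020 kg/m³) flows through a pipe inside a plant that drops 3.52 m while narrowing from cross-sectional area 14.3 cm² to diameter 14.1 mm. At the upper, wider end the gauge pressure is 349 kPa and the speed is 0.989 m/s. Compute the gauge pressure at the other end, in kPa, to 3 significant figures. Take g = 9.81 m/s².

Continuity gives A₁v₁ = A₂v₂, so v₂ = (14.3 cm²)/(1.56 cm²) × 0.989 m/s = 9.06 m/s.
Applying Bernoulli between the two ends and solving for P₂: P₂ = P₁ + ½ρ(v₁² − v₂²) − ρgΔh.
P₂ = 349000 + ½·1020·(0.989² − 9.06²) − 1020·9.81·(−3.52) = 349000 + (-41300) − (-35200) = 343000 Pa.

P₂ = 343 kPa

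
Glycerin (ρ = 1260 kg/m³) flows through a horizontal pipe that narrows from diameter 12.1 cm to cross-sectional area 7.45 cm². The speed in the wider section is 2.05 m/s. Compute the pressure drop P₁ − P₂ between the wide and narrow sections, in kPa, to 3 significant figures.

628 kPa

By continuity, v₂ = v₁·A₁/A₂ = 2.05·(115/7.45) = 31.6 m/s.
Bernoulli (h₁ = h₂): P₁ − P₂ = ½ρ(v₂² − v₁²).
P₁ − P₂ = ½·1260·(31.6² − 2.05²) = ½·1260·997 = 628000 Pa.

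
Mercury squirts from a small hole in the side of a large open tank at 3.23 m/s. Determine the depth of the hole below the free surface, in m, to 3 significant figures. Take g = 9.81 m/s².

h ≈ 0.532 m

Inverting v = √(2gh) gives h = v² / 2g.
h = 3.23²/(2·9.81) = 10.4/19.62 = 0.532 m.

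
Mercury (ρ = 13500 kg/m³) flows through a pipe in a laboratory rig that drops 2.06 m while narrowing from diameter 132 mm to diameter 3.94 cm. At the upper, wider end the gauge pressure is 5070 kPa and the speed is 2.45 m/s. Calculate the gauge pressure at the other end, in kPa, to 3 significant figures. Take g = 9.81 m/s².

P₂ ≈ 279 kPa

The volume flow rate is constant, so v₂ = (A₁/A₂)v₁ = (137/12.2)·2.45 = 27.5 m/s.
Energy conservation along the streamline gives P₂ = P₁ − ½ρ(v₂² − v₁²) − ρg(h₂ − h₁).
P₂ = 5070000 + ½·13500·(2.45² − 27.5²) − 13500·9.81·(−2.06) = 5070000 + (-5060000) − (-273000) = 279000 Pa.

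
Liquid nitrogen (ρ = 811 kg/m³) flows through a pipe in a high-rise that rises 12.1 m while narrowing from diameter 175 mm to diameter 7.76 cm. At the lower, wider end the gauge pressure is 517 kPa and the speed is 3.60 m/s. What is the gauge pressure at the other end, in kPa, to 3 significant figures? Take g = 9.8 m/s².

290 kPa

By continuity, v₂ = v₁·A₁/A₂ = 3.60·(241/47.3) = 18.3 m/s.
Bernoulli: P₁ + ½ρv₁² + ρg h₁ = P₂ + ½ρv₂² + ρg h₂, so P₂ = P₁ + ½ρ(v₁² − v₂²) − ρg(h₂ − h₁).
P₂ = 517000 + ½·811·(3.60² − 18.3²) − 811·9.8·(+12.1) = 517000 + (-131000) − (96200) = 290000 Pa.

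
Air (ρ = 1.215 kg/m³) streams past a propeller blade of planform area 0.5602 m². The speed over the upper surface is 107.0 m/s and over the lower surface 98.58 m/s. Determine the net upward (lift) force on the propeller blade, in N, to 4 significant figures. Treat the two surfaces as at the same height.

F ≈ 589.1 N

The faster flow above has the lower pressure; Bernoulli (same height) gives ΔP = ½ρ(v_up² − v_low²).
ΔP = ½·1.215·(107.0² − 98.58²) = 1052 Pa.
Lift = ΔP · A = 1052 × 0.5602 = 589.1 N.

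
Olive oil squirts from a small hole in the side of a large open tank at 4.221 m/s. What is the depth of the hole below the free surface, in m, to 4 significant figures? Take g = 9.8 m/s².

h ≈ 0.9090 m

For a small hole in a large open tank, ½v² = gh, giving h = v²/(2g).
h = 4.221²/(2·9.8) = 17.82/19.60 = 0.9090 m.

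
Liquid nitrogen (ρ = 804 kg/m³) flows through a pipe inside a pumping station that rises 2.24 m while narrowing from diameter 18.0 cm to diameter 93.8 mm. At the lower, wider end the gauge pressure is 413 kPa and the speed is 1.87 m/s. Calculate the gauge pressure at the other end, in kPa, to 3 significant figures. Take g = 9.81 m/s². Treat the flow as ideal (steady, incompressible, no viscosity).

Continuity gives A₁v₁ = A₂v₂, so v₂ = (254 cm²)/(69.1 cm²) × 1.87 m/s = 6.89 m/s.
Applying Bernoulli between the two ends and solving for P₂: P₂ = P₁ + ½ρ(v₁² − v₂²) − ρgΔh.
P₂ = 413000 + ½·804·(1.87² − 6.89²) − 804·9.81·(+2.24) = 413000 + (-17700) − (17700) = 378000 Pa.

P₂ ≈ 378 kPa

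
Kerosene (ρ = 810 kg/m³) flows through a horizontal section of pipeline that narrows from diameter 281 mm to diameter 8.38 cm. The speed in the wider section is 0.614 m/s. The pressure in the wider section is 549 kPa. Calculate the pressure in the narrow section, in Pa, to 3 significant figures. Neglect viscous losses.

By continuity, v₂ = v₁·A₁/A₂ = 0.614·(620/55.2) = 6.90 m/s.
Along the horizontal streamline, P + ½ρv² is constant.
P₂ = P₁ − ½ρ(v₂² − v₁²) = 549000 − ½·810·(6.90² − 0.614²) = 549000 − 19200 = 530000 Pa.

530000 Pa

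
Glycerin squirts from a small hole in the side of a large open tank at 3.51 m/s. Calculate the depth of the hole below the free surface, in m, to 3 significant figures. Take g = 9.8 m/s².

h ≈ 0.629 m

For a small hole in a large open tank, ½v² = gh, giving h = v²/(2g).
h = 3.51²/(2·9.8) = 12.3/19.60 = 0.629 m.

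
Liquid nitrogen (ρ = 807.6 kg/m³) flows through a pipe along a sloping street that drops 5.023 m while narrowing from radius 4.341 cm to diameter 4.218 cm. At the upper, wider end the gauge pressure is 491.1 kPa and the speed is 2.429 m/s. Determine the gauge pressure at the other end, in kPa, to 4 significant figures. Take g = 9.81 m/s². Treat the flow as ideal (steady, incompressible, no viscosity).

By continuity, v₂ = v₁·A₁/A₂ = 2.429·(59.20/13.97) = 10.29 m/s.
Energy conservation along the streamline gives P₂ = P₁ − ½ρ(v₂² − v₁²) − ρg(h₂ − h₁).
P₂ = 491100 + ½·807.6·(2.429² − 10.29²) − 807.6·9.81·(−5.023) = 491100 + (-40380) − (-39790) = 490500 Pa.

P₂ ≈ 490.5 kPa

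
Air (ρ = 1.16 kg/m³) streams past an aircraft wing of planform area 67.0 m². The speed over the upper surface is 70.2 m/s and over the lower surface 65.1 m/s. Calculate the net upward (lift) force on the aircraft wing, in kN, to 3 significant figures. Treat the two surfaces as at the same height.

From P + ½ρv² = const at equal height, P_low − P_up = ½ρ(v_up² − v_low²).
ΔP = ½·1.16·(70.2² − 65.1²) = 400 Pa.
Lift = ΔP · A = 400 × 67.0 = 26800 N.

F ≈ 26.8 kN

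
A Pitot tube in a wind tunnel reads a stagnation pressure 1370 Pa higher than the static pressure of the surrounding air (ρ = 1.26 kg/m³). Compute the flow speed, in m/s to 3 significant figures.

v ≈ 46.6 m/s

The dynamic pressure equals the rise in static pressure at the stagnation point: ΔP = ½ρv².
v = √(2ΔP/ρ) = √(2·1370/1.26) = 46.6 m/s.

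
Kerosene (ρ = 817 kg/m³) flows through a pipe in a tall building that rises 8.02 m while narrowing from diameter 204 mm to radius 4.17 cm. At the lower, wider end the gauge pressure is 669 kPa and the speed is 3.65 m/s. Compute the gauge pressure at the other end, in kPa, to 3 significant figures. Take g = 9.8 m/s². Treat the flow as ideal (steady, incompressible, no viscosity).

P₂ ≈ 415 kPa

Mass conservation (A₁v₁ = A₂v₂) gives v₂ = 3.65 × 327/54.6 = 21.8 m/s.
Energy conservation along the streamline gives P₂ = P₁ − ½ρ(v₂² − v₁²) − ρg(h₂ − h₁).
P₂ = 669000 + ½·817·(3.65² − 21.8²) − 817·9.8·(+8.02) = 669000 + (-189000) − (64200) = 415000 Pa.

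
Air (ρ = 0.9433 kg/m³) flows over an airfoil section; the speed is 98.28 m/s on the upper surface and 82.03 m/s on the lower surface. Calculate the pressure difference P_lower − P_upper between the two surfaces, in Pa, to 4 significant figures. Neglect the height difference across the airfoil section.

ΔP ≈ 1382 Pa

Bernoulli (same height): P_lower − P_upper = ½ρ(v_upper² − v_lower²).
ΔP = ½·0.9433·(98.28² − 82.03²) = 1382 Pa.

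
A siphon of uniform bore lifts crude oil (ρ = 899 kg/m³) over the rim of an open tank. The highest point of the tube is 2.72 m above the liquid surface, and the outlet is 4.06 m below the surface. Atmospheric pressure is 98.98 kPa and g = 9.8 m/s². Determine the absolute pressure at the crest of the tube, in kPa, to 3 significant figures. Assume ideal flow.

P_top ≈ 39.2 kPa

From the surface to the outlet (both open to atmosphere, surface at rest): v = √(2g·h_out) = √(2·9.8·4.06) = 8.92 m/s.
The bore is uniform, so the speed at the crest is the same v. Bernoulli surface→crest: P_atm = P_top + ½ρv² + ρg·h_top.
P_top = 98980 − ½·899·8.92² − 899·9.8·2.72 = 39200 Pa.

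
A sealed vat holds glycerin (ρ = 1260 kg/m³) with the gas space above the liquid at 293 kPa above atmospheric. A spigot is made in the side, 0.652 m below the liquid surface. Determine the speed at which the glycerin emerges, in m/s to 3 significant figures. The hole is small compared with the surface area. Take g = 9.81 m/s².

v ≈ 21.9 m/s

Take point 1 at the surface (v₁ ≈ 0) and point 2 at the hole (at atmospheric pressure). Bernoulli: P₁ + ρg h = P_atm + ½ρv₂².
With P₁ − P_atm = 293000 Pa, v₂ = √(2gh + 2ΔP/ρ) = √(2·9.81·0.652 + 2·293000/1260) = 21.9 m/s.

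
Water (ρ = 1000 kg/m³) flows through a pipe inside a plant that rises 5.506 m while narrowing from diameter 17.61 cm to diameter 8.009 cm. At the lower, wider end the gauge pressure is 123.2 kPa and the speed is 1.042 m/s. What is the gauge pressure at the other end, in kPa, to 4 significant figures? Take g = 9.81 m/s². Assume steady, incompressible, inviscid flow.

By continuity, v₂ = v₁·A₁/A₂ = 1.042·(243.6/50.38) = 5.038 m/s.
Applying Bernoulli between the two ends and solving for P₂: P₂ = P₁ + ½ρ(v₁² − v₂²) − ρgΔh.
P₂ = 123200 + ½·1000·(1.042² − 5.038²) − 1000·9.81·(+5.506) = 123200 + (-12150) − (54010) = 57040 Pa.

P₂ = 57.04 kPa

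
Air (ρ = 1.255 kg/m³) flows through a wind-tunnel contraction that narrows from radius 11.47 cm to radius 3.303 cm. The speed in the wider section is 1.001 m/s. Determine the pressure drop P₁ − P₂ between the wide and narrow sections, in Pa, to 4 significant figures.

ΔP ≈ 90.80 Pa

Continuity gives A₁v₁ = A₂v₂, so v₂ = (413.3 cm²)/(34.27 cm²) × 1.001 m/s = 12.07 m/s.
Along the horizontal streamline, P + ½ρv² is constant.
P₁ − P₂ = ½·1.255·(12.07² − 1.001²) = ½·1.255·144.7 = 90.80 Pa.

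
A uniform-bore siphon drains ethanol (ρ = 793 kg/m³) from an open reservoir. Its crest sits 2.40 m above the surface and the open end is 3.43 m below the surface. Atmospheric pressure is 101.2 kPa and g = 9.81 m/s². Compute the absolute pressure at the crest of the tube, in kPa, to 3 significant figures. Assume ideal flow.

From the surface to the outlet (both open to atmosphere, surface at rest): v = √(2g·h_out) = √(2·9.81·3.43) = 8.20 m/s.
The bore is uniform, so the speed at the crest is the same v. Bernoulli surface→crest: P_atm = P_top + ½ρv² + ρg·h_top.
P_top = 101200 − ½·793·8.20² − 793·9.81·2.40 = 55800 Pa.

55.8 kPa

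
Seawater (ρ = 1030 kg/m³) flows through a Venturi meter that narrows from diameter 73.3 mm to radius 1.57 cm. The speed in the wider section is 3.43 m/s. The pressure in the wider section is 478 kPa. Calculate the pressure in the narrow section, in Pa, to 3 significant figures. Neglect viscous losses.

Continuity gives A₁v₁ = A₂v₂, so v₂ = (42.2 cm²)/(7.74 cm²) × 3.43 m/s = 18.7 m/s.
Along the horizontal streamline, P + ½ρv² is constant.
P₂ = P₁ − ½ρ(v₂² − v₁²) = 478000 − ½·1030·(18.7² − 3.43²) = 478000 − 174000 = 304000 Pa.

P₂ ≈ 304000 Pa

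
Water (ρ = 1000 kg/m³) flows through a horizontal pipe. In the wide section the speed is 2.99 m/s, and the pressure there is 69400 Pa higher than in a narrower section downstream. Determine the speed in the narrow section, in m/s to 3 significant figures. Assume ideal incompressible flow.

With h₁ = h₂, rearranging Bernoulli gives v₂ = √(v₁² + 2ΔP/ρ).
v₂ = √(2.99² + 2·69400/1000) = √(8.94 + 139) = 12.2 m/s.

v₂ ≈ 12.2 m/s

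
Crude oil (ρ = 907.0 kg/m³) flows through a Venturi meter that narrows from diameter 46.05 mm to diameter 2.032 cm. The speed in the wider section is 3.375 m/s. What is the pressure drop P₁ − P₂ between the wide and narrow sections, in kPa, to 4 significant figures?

The volume flow rate is constant, so v₂ = (A₁/A₂)v₁ = (16.66/3.243)·3.375 = 17.33 m/s.
The pipe is horizontal, so Bernoulli reduces to P₁ + ½ρv₁² = P₂ + ½ρv₂².
P₁ − P₂ = ½·907.0·(17.33² − 3.375²) = ½·907.0·289.1 = 131100 Pa.

131.1 kPa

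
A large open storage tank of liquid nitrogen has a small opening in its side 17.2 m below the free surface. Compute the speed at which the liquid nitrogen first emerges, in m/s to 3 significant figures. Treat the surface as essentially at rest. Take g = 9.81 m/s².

The surface is effectively still and both ends are open, so ½v² = gh and v = √(2·9.81·17.2) = 18.4 m/s.

v ≈ 18.4 m/s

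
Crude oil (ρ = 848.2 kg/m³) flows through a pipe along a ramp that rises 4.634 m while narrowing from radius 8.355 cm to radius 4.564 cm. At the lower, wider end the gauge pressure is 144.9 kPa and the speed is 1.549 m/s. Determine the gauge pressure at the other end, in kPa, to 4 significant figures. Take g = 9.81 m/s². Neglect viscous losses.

By continuity, v₂ = v₁·A₁/A₂ = 1.549·(219.3/65.44) = 5.191 m/s.
Energy conservation along the streamline gives P₂ = P₁ − ½ρ(v₂² − v₁²) − ρg(h₂ − h₁).
P₂ = 144900 + ½·848.2·(1.549² − 5.191²) − 848.2·9.81·(+4.634) = 144900 + (-10410) − (38560) = 95930 Pa.

95.93 kPa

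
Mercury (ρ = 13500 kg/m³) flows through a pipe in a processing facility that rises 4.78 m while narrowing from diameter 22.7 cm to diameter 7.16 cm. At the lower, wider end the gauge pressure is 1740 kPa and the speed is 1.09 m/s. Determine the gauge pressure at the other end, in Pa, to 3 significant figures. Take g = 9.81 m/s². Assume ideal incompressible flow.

P₂ ≈ 305000 Pa

The volume flow rate is constant, so v₂ = (A₁/A₂)v₁ = (405/40.3)·1.09 = 11.0 m/s.
Energy conservation along the streamline gives P₂ = P₁ − ½ρ(v₂² − v₁²) − ρg(h₂ − h₁).
P₂ = 1740000 + ½·13500·(1.09² − 11.0²) − 13500·9.81·(+4.78) = 1740000 + (-802000) − (633000) = 305000 Pa.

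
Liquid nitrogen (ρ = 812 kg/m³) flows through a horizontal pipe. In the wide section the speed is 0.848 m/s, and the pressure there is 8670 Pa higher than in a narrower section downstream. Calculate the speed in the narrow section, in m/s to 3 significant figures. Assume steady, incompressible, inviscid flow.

v₂ ≈ 4.70 m/s

With h₁ = h₂, rearranging Bernoulli gives v₂ = √(v₁² + 2ΔP/ρ).
v₂ = √(0.848² + 2·8670/812) = √(0.719 + 21.4) = 4.70 m/s.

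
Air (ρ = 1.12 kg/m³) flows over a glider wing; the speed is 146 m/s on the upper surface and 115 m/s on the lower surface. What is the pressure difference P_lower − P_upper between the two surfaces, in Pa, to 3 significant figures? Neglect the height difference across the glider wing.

With negligible Δh, P + ½ρv² is constant, so P_low − P_up = ½ρ(v_up² − v_low²).
ΔP = ½·1.12·(146² − 115²) = 4530 Pa.

4530 Pa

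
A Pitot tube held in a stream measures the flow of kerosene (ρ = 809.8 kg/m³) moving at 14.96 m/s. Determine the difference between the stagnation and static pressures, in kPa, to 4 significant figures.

The dynamic pressure equals the rise in static pressure at the stagnation point: ΔP = ½ρv².
ΔP = ½·809.8·14.96² = 90620 Pa.

ΔP ≈ 90.62 kPa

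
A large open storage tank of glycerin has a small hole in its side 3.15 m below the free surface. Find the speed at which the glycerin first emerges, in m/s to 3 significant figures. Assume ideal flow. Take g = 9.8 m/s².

With the surface at rest and both surface and jet at atmospheric pressure, Bernoulli gives ρg h = ½ρv², so v = √(2gh) = √(2·9.8·3.15) = 7.86 m/s.

v = 7.86 m/s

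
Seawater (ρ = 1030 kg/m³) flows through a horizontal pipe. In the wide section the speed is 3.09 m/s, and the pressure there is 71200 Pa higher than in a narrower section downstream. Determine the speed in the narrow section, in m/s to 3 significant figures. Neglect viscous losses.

v₂ = 12.2 m/s

Horizontal Bernoulli: P₁ + ½ρv₁² = P₂ + ½ρv₂², so v₂² = v₁² + 2(P₁ − P₂)/ρ.
v₂ = √(3.09² + 2·71200/1030) = √(9.55 + 138) = 12.2 m/s.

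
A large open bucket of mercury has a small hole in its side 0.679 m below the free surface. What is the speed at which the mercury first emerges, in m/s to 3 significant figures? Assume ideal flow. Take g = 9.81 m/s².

Bernoulli from surface to hole (P equal, v_surface ≈ 0): v = √(2gh) = √(2×9.81×0.679) = 3.65 m/s.

v = 3.65 m/s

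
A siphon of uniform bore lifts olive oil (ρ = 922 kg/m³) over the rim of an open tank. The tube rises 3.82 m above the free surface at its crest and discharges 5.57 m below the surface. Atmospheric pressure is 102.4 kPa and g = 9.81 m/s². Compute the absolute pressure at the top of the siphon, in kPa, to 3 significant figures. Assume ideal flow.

P_top ≈ 17.5 kPa

From the surface to the outlet (both open to atmosphere, surface at rest): v = √(2g·h_out) = √(2·9.81·5.57) = 10.5 m/s.
The bore is uniform, so the speed at the crest is the same v. Bernoulli surface→crest: P_atm = P_top + ½ρv² + ρg·h_top.
P_top = 102400 − ½·922·10.5² − 922·9.81·3.82 = 17500 Pa.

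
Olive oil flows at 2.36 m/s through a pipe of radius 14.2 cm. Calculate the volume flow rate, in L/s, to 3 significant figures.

Q = A·v = 0.0633 m² × 2.36 m/s = 0.149 m³/s.
Converting: 0.149 m³/s × 1000 = 149 L/s.

149 L/s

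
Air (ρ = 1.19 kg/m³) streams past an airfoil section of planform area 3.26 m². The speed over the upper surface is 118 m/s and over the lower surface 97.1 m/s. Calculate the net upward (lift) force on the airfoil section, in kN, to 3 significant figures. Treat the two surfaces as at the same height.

8.72 kN

With equal heights on the two surfaces, Bernoulli gives P_lower − P_upper = ½ρ(v_upper² − v_lower²).
ΔP = ½·1.19·(118² − 97.1²) = 2670 Pa.
Lift = ΔP · A = 2670 × 3.26 = 8720 N.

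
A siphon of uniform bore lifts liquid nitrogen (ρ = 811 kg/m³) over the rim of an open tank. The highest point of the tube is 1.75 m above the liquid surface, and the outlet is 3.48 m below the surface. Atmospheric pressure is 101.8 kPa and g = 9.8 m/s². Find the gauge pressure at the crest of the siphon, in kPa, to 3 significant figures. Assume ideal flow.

P_gauge = -41.6 kPa

From the surface to the outlet (both open to atmosphere, surface at rest): v = √(2g·h_out) = √(2·9.8·3.48) = 8.26 m/s.
Continuity keeps v the same throughout the tube; from surface to crest, P_atm + 0 = P_top + ½ρv² + ρg·h_top.
P_top = 101800 − ½·811·8.26² − 811·9.8·1.75 = 60200 Pa. So P_gauge = P_top − P_atm = -41600 Pa.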